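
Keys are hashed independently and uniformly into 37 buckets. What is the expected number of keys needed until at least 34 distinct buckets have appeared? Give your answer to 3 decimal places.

Going from k to k+1 distinct takes a geometric number of keys with mean 37/(37-k).
Sum over k = 0,...,33: E = 37/37 + 37/36 + 37/35 + ... + 37/5 + 37/4 = 87.6254.

87.625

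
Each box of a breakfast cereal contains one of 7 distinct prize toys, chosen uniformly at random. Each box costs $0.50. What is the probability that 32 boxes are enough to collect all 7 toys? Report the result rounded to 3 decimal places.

By inclusion–exclusion over which toys are missing,
P(all seen) = Σ_{j=0}^{7} (-1)^j C(7,j)((7-j)/7)^32
= 1.0000 - 0.0504 + 0.0004 - 0.0000 + 0.0000 - 0.0000 + 0.0000 - 0.0000
= 0.9500.

0.950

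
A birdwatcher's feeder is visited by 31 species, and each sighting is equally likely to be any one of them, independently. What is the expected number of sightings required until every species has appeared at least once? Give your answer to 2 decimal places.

The wait to go from k to k+1 distinct species is geometric with mean 31/(31-k).
E[T] = 31/31 + 31/30 + 31/29 + ... + 31/2 + 31/1 = 31·H_{31}.
H_{31} = 4.027, so E[T] = 124.845.

124.84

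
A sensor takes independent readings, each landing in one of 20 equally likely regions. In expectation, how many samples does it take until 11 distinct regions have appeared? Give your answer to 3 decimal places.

15.375

With k distinct regions already seen, the next new one arrives after an expected 20/(20-k) samples.
Sum over k = 0,...,10: E = 20/20 + 20/19 + 20/18 + ... + 20/11 + 20/10 = 15.3754.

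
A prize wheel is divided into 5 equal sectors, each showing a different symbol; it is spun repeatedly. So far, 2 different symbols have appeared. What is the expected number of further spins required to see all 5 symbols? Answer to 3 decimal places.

9.167

From k distinct to k+1 distinct takes on average 5/(5-k) spins.
Sum over k = 2,...,4: E = 5/3 + 5/2 + 5/1 = 9.1667.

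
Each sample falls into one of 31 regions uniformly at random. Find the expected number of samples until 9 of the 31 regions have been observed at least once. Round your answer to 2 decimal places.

10.43

Going from k to k+1 distinct takes a geometric number of samples with mean 31/(31-k).
Sum over k = 0,...,8: E = 31/31 + 31/30 + 31/29 + ... + 31/24 + 31/23 = 10.429.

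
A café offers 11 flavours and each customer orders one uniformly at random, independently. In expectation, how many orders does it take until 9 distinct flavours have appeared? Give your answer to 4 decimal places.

16.7187

With k distinct flavours already seen, the next new one arrives after an expected 11/(11-k) orders.
Sum over k = 0,...,8: E = 11/11 + 11/10 + 11/9 + ... + 11/4 + 11/3 = 16.71865.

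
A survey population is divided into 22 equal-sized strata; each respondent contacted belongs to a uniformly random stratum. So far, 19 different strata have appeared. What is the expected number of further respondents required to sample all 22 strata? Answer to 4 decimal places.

The wait to go from k to k+1 distinct strata is geometric with mean 22/(22-k).
Sum over k = 19,...,21: E = 22/3 + 22/2 + 22/1 = 40.33333.

40.3333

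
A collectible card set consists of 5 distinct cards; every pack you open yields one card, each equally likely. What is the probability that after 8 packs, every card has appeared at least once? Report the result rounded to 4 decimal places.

0.3226

Let A_i be the event that card i is missing after 8 packs. By inclusion–exclusion on the A_i,
P(all seen) = Σ_{j=0}^{5} (-1)^j C(5,j)((5-j)/5)^8
= 1.00000 - 0.83886 + 0.16796 - 0.00655 + 0.00001 - 0.00000
= 0.32256.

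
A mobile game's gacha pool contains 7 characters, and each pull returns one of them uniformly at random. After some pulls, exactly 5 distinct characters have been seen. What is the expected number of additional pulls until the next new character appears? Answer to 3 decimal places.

3.500

Each pull yields a new character with probability (7-5)/7 = 2/7, so the wait is geometric with mean 7/2.
E = 7/2 = 3.5000.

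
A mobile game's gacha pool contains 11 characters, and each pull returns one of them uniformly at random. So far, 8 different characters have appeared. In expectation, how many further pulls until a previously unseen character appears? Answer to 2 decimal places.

The number of pulls until the next new character is geometric with success probability 3/11, so its mean is 11/3.
E = 11/3 = 3.667.

3.67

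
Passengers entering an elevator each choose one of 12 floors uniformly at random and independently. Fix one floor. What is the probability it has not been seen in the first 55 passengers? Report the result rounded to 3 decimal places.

0.008

Each passenger misses the fixed floor with probability (12-1)/12 = 11/12, independently.
P(still missing after 55) = (11/12)^55 = 0.0083.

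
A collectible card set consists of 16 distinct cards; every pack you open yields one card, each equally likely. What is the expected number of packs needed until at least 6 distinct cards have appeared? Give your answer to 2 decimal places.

7.23

Going from k to k+1 distinct takes a geometric number of packs with mean 16/(16-k).
Sum over k = 0,...,5: E = 16/16 + 16/15 + 16/14 + 16/13 + 16/12 + 16/11 = 7.228.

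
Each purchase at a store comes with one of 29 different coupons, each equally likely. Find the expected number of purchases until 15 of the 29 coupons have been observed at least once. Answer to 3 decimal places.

With k distinct coupons already seen, the next new one arrives after an expected 29/(29-k) purchases.
Sum over k = 0,...,14: E = 29/29 + 29/28 + 29/27 + ... + 29/16 + 29/15 = 20.5927.

20.593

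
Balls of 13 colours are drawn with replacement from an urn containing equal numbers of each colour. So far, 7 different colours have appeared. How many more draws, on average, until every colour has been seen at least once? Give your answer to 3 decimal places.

With k distinct colours already seen, the next new one takes an expected 13/(13-k) draws.
Sum over k = 7,...,12: E = 13/6 + 13/5 + 13/4 + 13/3 + 13/2 + 13/1 = 31.8500.

31.850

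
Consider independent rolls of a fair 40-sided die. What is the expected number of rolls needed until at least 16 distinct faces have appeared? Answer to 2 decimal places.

20.10

Going from k to k+1 distinct takes a geometric number of rolls with mean 40/(40-k).
Sum over k = 0,...,15: E = 40/40 + 40/39 + 40/38 + ... + 40/26 + 40/25 = 20.103.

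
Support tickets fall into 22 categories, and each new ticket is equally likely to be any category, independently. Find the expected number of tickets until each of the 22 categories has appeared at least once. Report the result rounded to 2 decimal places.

81.20

The wait to go from k to k+1 distinct categories is geometric with mean 22/(22-k).
E[T] = 22/22 + 22/21 + 22/20 + ... + 22/2 + 22/1 = 22·H_{22}.
H_{22} = 3.691, so E[T] = 81.198.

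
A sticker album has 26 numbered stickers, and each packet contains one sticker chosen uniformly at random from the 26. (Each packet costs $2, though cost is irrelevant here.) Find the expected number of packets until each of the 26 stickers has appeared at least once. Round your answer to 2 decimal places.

100.21

After k distinct stickers have appeared, the next packet gives a new one with probability (26-k)/26, so the expected wait for the (k+1)-th is 26/(26-k).
E[T] = 26/26 + 26/25 + 26/24 + ... + 26/2 + 26/1 = 26·H_{26}.
H_{26} = 3.854, so E[T] = 100.215.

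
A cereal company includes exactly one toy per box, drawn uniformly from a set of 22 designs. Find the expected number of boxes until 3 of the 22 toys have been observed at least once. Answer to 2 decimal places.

3.15

With k distinct toys already seen, the next new one arrives after an expected 22/(22-k) boxes.
Sum over k = 0,...,2: E = 22/22 + 22/21 + 22/20 = 3.148.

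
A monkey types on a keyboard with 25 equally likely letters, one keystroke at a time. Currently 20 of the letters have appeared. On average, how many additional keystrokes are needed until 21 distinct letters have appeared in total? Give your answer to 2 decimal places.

5.00

The wait to go from k to k+1 distinct letters is geometric with mean 25/(25-k).
Only the k = 20 term is needed: E = 25/5 = 5.000.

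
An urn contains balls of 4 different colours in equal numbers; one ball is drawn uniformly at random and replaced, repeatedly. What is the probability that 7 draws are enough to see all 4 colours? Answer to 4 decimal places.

0.5127

By inclusion–exclusion over which colours are missing,
P(all seen) = Σ_{j=0}^{4} (-1)^j C(4,j)((4-j)/4)^7
= 1.00000 - 0.53394 + 0.04688 - 0.00024 + 0.00000
= 0.51270.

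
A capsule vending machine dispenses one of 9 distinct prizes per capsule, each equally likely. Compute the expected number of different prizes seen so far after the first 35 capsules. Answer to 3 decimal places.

For each prize, P(seen in 35 capsules) = 1 - (8/9)^35 = 0.9838.
By linearity of expectation, E[distinct seen] = 9·(1 - (8/9)^35) = 8.8542.

8.854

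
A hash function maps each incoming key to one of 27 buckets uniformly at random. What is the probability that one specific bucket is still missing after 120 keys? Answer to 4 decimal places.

On each key the fixed bucket fails to appear with probability 26/27.
P(still missing after 120) = (26/27)^120 = 0.01079.

0.0108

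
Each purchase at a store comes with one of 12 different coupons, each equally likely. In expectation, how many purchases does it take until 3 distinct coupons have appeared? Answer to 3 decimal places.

3.291

Going from k to k+1 distinct takes a geometric number of purchases with mean 12/(12-k).
Sum over k = 0,...,2: E = 12/12 + 12/11 + 12/10 = 3.2909.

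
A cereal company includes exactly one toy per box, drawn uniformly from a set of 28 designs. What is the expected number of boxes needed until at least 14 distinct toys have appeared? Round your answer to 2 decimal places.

18.92

Going from k to k+1 distinct takes a geometric number of boxes with mean 28/(28-k).
Sum over k = 0,...,13: E = 28/28 + 28/27 + 28/26 + ... + 28/16 + 28/15 = 18.917.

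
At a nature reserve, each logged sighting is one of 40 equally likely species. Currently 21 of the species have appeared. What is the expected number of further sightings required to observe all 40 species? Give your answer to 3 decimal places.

141.910

With k distinct species already seen, the next new one takes an expected 40/(40-k) sightings.
Sum over k = 21,...,39: E = 40/19 + 40/18 + 40/17 + ... + 40/2 + 40/1 = 141.9096.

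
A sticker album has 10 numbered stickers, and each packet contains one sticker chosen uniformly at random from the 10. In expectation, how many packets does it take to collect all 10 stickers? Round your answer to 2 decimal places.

The wait to go from k to k+1 distinct stickers is geometric with mean 10/(10-k).
E[T] = 10/10 + 10/9 + 10/8 + ... + 10/2 + 10/1 = 10·H_{10}.
H_{10} = 2.929, so E[T] = 29.290.

29.29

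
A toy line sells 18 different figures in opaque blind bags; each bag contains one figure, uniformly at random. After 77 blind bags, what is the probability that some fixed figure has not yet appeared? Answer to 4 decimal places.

Each blind bag misses the fixed figure with probability (18-1)/18 = 17/18, independently.
P(still missing after 77) = (17/18)^77 = 0.01226.

0.0123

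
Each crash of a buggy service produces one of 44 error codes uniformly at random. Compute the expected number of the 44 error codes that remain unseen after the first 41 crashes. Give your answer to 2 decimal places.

For each error code, P(unseen after 41) = (43/44)^41 = 0.390.
By linearity of expectation, E[unseen] = 44·(43/44)^41 = 17.144.

17.14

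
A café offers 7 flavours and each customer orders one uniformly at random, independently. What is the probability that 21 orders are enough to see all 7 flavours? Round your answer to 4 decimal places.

0.7427

By inclusion–exclusion over which flavours are missing,
P(all seen) = Σ_{j=0}^{7} (-1)^j C(7,j)((7-j)/7)^21
= 1.00000 - 0.27493 + 0.01793 - 0.00028 + 0.00000 - 0.00000 + 0.00000 - 0.00000
= 0.74273.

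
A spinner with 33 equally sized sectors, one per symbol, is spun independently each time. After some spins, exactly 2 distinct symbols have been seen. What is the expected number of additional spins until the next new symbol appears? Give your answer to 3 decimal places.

Each spin yields a new symbol with probability (33-2)/33 = 31/33, so the wait is geometric with mean 33/31.
E = 33/31 = 1.0645.

1.065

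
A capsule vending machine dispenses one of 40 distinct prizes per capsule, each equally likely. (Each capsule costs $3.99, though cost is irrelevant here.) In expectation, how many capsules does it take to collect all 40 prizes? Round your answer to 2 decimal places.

After k distinct prizes have appeared, the next capsule gives a new one with probability (40-k)/40, so the expected wait for the (k+1)-th is 40/(40-k).
E[T] = 40/40 + 40/39 + 40/38 + ... + 40/2 + 40/1 = 40·H_{40}.
H_{40} = 4.279, so E[T] = 171.142.

171.14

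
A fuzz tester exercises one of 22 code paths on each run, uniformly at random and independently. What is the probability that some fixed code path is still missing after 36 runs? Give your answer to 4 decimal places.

0.1874

On each run the fixed code path fails to appear with probability 21/22.
P(still missing after 36) = (21/22)^36 = 0.18736.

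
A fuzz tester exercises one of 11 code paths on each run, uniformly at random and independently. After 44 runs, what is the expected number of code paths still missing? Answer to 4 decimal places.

0.1660

For each code path, P(unseen after 44) = (10/11)^44 = 0.01509.
By linearity of expectation, E[unseen] = 11·(10/11)^44 = 0.16600.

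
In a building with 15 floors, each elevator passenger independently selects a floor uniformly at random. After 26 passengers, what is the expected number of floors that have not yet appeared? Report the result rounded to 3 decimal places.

2.495

For each floor, P(unseen after 26) = (14/15)^26 = 0.1663.
By linearity of expectation, E[unseen] = 15·(14/15)^26 = 2.4949.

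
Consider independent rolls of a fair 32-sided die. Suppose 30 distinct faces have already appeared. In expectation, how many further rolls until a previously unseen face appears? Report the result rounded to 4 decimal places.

16.0000

Each roll yields a new face with probability (32-30)/32 = 2/32, so the wait is geometric with mean 32/2.
E = 32/2 = 16.00000.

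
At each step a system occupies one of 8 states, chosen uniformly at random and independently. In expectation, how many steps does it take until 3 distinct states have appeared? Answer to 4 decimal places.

With k distinct states already seen, the next new one arrives after an expected 8/(8-k) steps.
Sum over k = 0,...,2: E = 8/8 + 8/7 + 8/6 = 3.47619.

3.4762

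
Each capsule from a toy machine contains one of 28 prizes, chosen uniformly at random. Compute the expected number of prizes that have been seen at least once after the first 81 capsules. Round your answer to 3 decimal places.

For each prize, P(seen in 81 capsules) = 1 - (27/28)^81 = 0.9474.
By linearity of expectation, E[distinct seen] = 28·(1 - (27/28)^81) = 26.5283.

26.528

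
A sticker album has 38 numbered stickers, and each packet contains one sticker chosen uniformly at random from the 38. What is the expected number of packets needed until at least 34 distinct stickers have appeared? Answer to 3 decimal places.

81.494

With k distinct stickers already seen, the next new one arrives after an expected 38/(38-k) packets.
Sum over k = 0,...,33: E = 38/38 + 38/37 + 38/36 + ... + 38/6 + 38/5 = 81.4936.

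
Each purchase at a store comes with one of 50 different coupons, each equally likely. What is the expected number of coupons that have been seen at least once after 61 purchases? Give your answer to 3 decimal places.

35.420

For each coupon, P(seen in 61 purchases) = 1 - (49/50)^61 = 0.7084.
By linearity of expectation, E[distinct seen] = 50·(1 - (49/50)^61) = 35.4199.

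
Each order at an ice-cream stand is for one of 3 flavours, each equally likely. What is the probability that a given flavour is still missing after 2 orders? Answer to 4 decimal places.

Each order misses the fixed flavour with probability (3-1)/3 = 2/3, independently.
P(still missing after 2) = (2/3)^2 = 0.44444.

0.4444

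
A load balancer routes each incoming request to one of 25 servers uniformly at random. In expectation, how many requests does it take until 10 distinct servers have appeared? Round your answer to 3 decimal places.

12.443

With k distinct servers already seen, the next new one arrives after an expected 25/(25-k) requests.
Sum over k = 0,...,9: E = 25/25 + 25/24 + 25/23 + ... + 25/17 + 25/16 = 12.4432.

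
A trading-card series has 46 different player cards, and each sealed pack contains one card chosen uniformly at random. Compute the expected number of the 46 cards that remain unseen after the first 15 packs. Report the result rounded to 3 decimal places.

33.081

For each card, P(unseen after 15) = (45/46)^15 = 0.7192.
By linearity of expectation, E[unseen] = 46·(45/46)^15 = 33.0810.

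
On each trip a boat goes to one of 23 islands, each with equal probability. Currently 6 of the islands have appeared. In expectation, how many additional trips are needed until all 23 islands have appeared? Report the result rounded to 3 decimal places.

79.110

With k distinct islands already seen, the next new one takes an expected 23/(23-k) trips.
Sum over k = 6,...,22: E = 23/17 + 23/16 + 23/15 + ... + 23/2 + 23/1 = 79.1097.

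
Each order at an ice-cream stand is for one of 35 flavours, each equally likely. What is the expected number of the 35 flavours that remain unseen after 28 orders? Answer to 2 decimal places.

15.54

For each flavour, P(unseen after 28) = (34/35)^28 = 0.444.
By linearity of expectation, E[unseen] = 35·(34/35)^28 = 15.544.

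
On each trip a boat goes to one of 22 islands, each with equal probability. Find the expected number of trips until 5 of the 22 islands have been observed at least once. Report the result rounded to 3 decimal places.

5.528

Going from k to k+1 distinct takes a geometric number of trips with mean 22/(22-k).
Sum over k = 0,...,4: E = 22/22 + 22/21 + 22/20 + 22/19 + 22/18 = 5.5277.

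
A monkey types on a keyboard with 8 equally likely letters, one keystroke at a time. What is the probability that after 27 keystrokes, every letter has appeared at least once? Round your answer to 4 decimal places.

Let A_i be the event that letter i is missing after 27 keystrokes. By inclusion–exclusion on the A_i,
P(all seen) = Σ_{j=0}^{8} (-1)^j C(8,j)((8-j)/8)^27
= 1.00000 - 0.21742 + 0.01185 - 0.00017 + 0.00000 - 0.00000 + 0.00000 - 0.00000 + 0.00000
= 0.79426.

0.7943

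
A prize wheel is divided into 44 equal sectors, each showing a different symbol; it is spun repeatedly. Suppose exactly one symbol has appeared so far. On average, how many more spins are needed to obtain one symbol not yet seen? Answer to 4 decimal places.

1.0233

The number of spins until the next new symbol is geometric with success probability 43/44, so its mean is 44/43.
E = 44/43 = 1.02326.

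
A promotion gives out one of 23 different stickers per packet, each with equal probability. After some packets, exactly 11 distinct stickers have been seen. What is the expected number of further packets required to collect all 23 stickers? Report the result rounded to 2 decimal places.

With k distinct stickers already seen, the next new one takes an expected 23/(23-k) packets.
Sum over k = 11,...,22: E = 23/12 + 23/11 + 23/10 + ... + 23/2 + 23/1 = 71.374.

71.37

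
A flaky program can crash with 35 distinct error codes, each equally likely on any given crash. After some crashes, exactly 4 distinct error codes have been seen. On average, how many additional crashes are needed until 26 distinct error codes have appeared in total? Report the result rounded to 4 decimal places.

From k distinct to k+1 distinct takes on average 35/(35-k) crashes.
Sum over k = 4,...,25: E = 35/31 + 35/30 + 35/29 + ... + 35/11 + 35/10 = 41.93969.

41.9397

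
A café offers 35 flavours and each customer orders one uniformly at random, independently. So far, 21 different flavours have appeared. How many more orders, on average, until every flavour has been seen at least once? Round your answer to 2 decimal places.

The wait to go from k to k+1 distinct flavours is geometric with mean 35/(35-k).
Sum over k = 21,...,34: E = 35/14 + 35/13 + 35/12 + ... + 35/2 + 35/1 = 113.805.

113.80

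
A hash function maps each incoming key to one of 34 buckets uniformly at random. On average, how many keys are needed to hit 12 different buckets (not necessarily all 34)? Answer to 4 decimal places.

With k distinct buckets already seen, the next new one arrives after an expected 34/(34-k) keys.
Sum over k = 0,...,11: E = 34/34 + 34/33 + 34/32 + ... + 34/24 + 34/23 = 14.53149.

14.5315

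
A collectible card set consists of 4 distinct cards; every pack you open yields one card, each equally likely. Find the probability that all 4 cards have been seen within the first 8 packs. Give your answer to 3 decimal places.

Let A_i be the event that card i is missing after 8 packs. By inclusion–exclusion on the A_i,
P(all seen) = Σ_{j=0}^{4} (-1)^j C(4,j)((4-j)/4)^8
= 1.0000 - 0.4005 + 0.0234 - 0.0001 + 0.0000
= 0.6229.

0.623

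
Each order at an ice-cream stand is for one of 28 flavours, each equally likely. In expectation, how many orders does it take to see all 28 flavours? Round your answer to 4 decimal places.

Split into phases: going from k distinct to k+1 distinct takes on average 28/(28-k) orders.
E[T] = 28/28 + 28/27 + 28/26 + ... + 28/2 + 28/1 = 28·H_{28}.
H_{28} = 3.92717, so E[T] = 109.96079.

109.9608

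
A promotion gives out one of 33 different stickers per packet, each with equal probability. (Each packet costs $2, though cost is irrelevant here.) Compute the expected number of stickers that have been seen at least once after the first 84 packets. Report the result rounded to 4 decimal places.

For each sticker, P(seen in 84 packets) = 1 - (32/33)^84 = 0.92459.
By linearity of expectation, E[distinct seen] = 33·(1 - (32/33)^84) = 30.51148.

30.5115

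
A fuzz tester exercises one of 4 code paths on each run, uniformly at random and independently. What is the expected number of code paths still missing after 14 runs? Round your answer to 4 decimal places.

For each code path, P(unseen after 14) = (3/4)^14 = 0.01782.
By linearity of expectation, E[unseen] = 4·(3/4)^14 = 0.07127.

0.0713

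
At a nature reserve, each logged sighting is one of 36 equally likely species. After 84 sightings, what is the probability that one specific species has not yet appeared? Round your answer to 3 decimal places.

0.094

Each sighting misses the fixed species with probability (36-1)/36 = 35/36, independently.
P(still missing after 84) = (35/36)^84 = 0.0938.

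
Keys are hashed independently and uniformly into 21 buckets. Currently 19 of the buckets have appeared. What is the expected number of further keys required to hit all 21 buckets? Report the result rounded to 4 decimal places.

31.5000

The wait to go from k to k+1 distinct buckets is geometric with mean 21/(21-k).
Sum over k = 19,...,20: E = 21/2 + 21/1 = 31.50000.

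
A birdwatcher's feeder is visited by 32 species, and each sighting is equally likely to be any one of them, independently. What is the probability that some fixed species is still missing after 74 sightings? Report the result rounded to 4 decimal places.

0.0954

On each sighting the fixed species fails to appear with probability 31/32.
P(still missing after 74) = (31/32)^74 = 0.09543.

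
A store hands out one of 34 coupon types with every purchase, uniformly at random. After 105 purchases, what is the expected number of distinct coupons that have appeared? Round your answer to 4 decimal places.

For each coupon, P(seen in 105 purchases) = 1 - (33/34)^105 = 0.95648.
By linearity of expectation, E[distinct seen] = 34·(1 - (33/34)^105) = 32.52036.

32.5204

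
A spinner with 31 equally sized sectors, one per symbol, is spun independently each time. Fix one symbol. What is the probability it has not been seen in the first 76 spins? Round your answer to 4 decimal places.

On each spin the fixed symbol fails to appear with probability 30/31.
P(still missing after 76) = (30/31)^76 = 0.08274.

0.0827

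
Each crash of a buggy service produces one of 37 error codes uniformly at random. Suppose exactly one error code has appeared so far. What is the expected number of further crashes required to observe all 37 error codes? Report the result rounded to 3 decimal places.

154.459

With k distinct error codes already seen, the next new one takes an expected 37/(37-k) crashes.
Sum over k = 1,...,36: E = 37/36 + 37/35 + 37/34 + ... + 37/2 + 37/1 = 154.4587.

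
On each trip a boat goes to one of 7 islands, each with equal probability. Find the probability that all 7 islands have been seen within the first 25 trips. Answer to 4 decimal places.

0.8562

By inclusion–exclusion over which islands are missing,
P(all seen) = Σ_{j=0}^{7} (-1)^j C(7,j)((7-j)/7)^25
= 1.00000 - 0.14840 + 0.00467 - 0.00003 + 0.00000 - 0.00000 + 0.00000 - 0.00000
= 0.85624.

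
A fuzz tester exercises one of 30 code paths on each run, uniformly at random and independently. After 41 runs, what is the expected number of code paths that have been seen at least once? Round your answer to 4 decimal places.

For each code path, P(seen in 41 runs) = 1 - (29/30)^41 = 0.75092.
By linearity of expectation, E[distinct seen] = 30·(1 - (29/30)^41) = 22.52747.

22.5275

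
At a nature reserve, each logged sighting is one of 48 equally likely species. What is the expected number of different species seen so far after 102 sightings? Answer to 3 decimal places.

42.394

For each species, P(seen in 102 sightings) = 1 - (47/48)^102 = 0.8832.
By linearity of expectation, E[distinct seen] = 48·(1 - (47/48)^102) = 42.3945.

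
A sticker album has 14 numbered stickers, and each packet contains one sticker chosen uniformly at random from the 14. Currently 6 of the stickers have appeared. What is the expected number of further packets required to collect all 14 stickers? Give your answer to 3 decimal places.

From k distinct to k+1 distinct takes on average 14/(14-k) packets.
Sum over k = 6,...,13: E = 14/8 + 14/7 + 14/6 + ... + 14/2 + 14/1 = 38.0500.

38.050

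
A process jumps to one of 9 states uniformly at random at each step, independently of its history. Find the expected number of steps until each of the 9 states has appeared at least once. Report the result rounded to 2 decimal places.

25.46

After k distinct states have appeared, the next step gives a new one with probability (9-k)/9, so the expected wait for the (k+1)-th is 9/(9-k).
E[T] = 9/9 + 9/8 + 9/7 + ... + 9/2 + 9/1 = 9·H_{9}.
H_{9} = 2.829, so E[T] = 25.461.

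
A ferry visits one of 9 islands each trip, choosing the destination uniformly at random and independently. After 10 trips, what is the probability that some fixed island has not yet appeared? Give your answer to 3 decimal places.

On each trip the fixed island fails to appear with probability 8/9.
P(still missing after 10) = (8/9)^10 = 0.3079.

0.308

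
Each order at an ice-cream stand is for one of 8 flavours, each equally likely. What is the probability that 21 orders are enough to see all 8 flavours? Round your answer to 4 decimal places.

0.5793

Let A_i be the event that flavour i is missing after 21 orders. By inclusion–exclusion on the A_i,
P(all seen) = Σ_{j=0}^{8} (-1)^j C(8,j)((8-j)/8)^21
= 1.00000 - 0.48446 + 0.06660 - 0.00290 + 0.00003 - 0.00000 + 0.00000 - 0.00000 + 0.00000
= 0.57927.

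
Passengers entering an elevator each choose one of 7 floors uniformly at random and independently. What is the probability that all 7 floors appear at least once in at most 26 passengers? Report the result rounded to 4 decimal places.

By inclusion–exclusion over which floors are missing,
P(all seen) = Σ_{j=0}^{7} (-1)^j C(7,j)((7-j)/7)^26
= 1.00000 - 0.12720 + 0.00333 - 0.00002 + 0.00000 - 0.00000 + 0.00000 - 0.00000
= 0.87612.

0.8761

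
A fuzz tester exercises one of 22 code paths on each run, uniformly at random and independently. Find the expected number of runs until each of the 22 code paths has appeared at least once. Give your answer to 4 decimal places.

81.1979

Split into phases: going from k distinct to k+1 distinct takes on average 22/(22-k) runs.
E[T] = 22/22 + 22/21 + 22/20 + ... + 22/2 + 22/1 = 22·H_{22}.
H_{22} = 3.69081, so E[T] = 81.19789.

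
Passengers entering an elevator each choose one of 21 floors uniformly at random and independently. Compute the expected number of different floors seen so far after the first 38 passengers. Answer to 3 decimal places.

17.711

For each floor, P(seen in 38 passengers) = 1 - (20/21)^38 = 0.8434.
By linearity of expectation, E[distinct seen] = 21·(1 - (20/21)^38) = 17.7113.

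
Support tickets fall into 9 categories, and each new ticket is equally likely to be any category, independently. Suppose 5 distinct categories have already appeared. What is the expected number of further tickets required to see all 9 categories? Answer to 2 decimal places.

From k distinct to k+1 distinct takes on average 9/(9-k) tickets.
Sum over k = 5,...,8: E = 9/4 + 9/3 + 9/2 + 9/1 = 18.750.

18.75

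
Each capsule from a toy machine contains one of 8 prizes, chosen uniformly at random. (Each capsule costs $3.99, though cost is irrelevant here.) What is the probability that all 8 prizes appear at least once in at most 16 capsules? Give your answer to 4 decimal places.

0.3068

Let A_i be the event that prize i is missing after 16 capsules. By inclusion–exclusion on the A_i,
P(all seen) = Σ_{j=0}^{8} (-1)^j C(8,j)((8-j)/8)^16
= 1.00000 - 0.94454 + 0.28063 - 0.03036 + 0.00107 - 0.00001 + 0.00000 - 0.00000 + 0.00000
= 0.30680.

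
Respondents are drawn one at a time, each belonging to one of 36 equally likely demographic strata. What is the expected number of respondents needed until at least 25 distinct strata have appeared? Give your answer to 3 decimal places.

With k distinct strata already seen, the next new one arrives after an expected 36/(36-k) respondents.
Sum over k = 0,...,24: E = 36/36 + 36/35 + 36/34 + ... + 36/13 + 36/12 = 41.5685.

41.569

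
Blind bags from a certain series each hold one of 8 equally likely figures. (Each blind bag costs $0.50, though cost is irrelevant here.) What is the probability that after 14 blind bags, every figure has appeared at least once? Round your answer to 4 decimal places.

0.1917

By inclusion–exclusion over which figures are missing,
P(all seen) = Σ_{j=0}^{8} (-1)^j C(8,j)((8-j)/8)^14
= 1.00000 - 1.23368 + 0.49890 - 0.07772 + 0.00427 - 0.00006 + 0.00000 - 0.00000 + 0.00000
= 0.19172.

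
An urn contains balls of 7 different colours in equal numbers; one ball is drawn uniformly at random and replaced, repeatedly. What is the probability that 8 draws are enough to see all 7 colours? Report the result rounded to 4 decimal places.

Let A_i be the event that colour i is missing after 8 draws. By inclusion–exclusion on the A_i,
P(all seen) = Σ_{j=0}^{7} (-1)^j C(7,j)((7-j)/7)^8
= 1.00000 - 2.03950 + 1.42297 - 0.39789 + 0.03983 - 0.00093 + 0.00000 - 0.00000
= 0.02448.

0.0245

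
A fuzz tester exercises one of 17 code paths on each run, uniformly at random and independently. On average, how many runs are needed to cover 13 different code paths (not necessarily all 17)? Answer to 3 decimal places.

Going from k to k+1 distinct takes a geometric number of runs with mean 17/(17-k).
Sum over k = 0,...,12: E = 17/17 + 17/16 + 17/15 + ... + 17/6 + 17/5 = 23.0557.

23.056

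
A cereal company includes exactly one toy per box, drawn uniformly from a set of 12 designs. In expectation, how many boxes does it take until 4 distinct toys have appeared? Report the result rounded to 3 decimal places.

4.624

Going from k to k+1 distinct takes a geometric number of boxes with mean 12/(12-k).
Sum over k = 0,...,3: E = 12/12 + 12/11 + 12/10 + 12/9 = 4.6242.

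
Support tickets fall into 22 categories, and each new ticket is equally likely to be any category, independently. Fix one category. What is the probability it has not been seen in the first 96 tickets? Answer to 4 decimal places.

Each ticket misses the fixed category with probability (22-1)/22 = 21/22, independently.
P(still missing after 96) = (21/22)^96 = 0.01149.

0.0115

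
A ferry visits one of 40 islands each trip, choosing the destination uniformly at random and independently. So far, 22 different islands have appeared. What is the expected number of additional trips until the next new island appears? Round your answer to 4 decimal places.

2.2222

The number of trips until the next new island is geometric with success probability 18/40, so its mean is 40/18.
E = 40/18 = 2.22222.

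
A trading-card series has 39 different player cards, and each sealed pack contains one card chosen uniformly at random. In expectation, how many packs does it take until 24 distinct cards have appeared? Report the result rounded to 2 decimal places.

36.48

Going from k to k+1 distinct takes a geometric number of packs with mean 39/(39-k).
Sum over k = 0,...,23: E = 39/39 + 39/38 + 39/37 + ... + 39/17 + 39/16 = 36.477.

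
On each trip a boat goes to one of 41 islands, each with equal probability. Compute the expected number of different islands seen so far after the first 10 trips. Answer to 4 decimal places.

For each island, P(seen in 10 trips) = 1 - (40/41)^10 = 0.21880.
By linearity of expectation, E[distinct seen] = 41·(1 - (40/41)^10) = 8.97087.

8.9709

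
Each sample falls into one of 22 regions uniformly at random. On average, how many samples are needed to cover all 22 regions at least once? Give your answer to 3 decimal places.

Split into phases: going from k distinct to k+1 distinct takes on average 22/(22-k) samples.
E[T] = 22/22 + 22/21 + 22/20 + ... + 22/2 + 22/1 = 22·H_{22}.
H_{22} = 3.6908, so E[T] = 81.1979.

81.198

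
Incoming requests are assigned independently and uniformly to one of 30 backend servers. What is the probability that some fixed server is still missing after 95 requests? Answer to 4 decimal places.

Each request misses the fixed server with probability (30-1)/30 = 29/30, independently.
P(still missing after 95) = (29/30)^95 = 0.03993.

0.0399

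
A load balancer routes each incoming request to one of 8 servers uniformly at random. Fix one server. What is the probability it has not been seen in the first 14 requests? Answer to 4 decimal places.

0.1542

Each request misses the fixed server with probability (8-1)/8 = 7/8, independently.
P(still missing after 14) = (7/8)^14 = 0.15421.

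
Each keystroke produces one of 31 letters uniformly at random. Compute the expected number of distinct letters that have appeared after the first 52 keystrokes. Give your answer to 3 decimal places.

For each letter, P(seen in 52 keystrokes) = 1 - (30/31)^52 = 0.8182.
By linearity of expectation, E[distinct seen] = 31·(1 - (30/31)^52) = 25.3655.

25.365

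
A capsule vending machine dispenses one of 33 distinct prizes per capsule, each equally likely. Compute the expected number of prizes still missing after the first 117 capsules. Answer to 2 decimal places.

For each prize, P(unseen after 117) = (32/33)^117 = 0.027.
By linearity of expectation, E[unseen] = 33·(32/33)^117 = 0.901.

0.90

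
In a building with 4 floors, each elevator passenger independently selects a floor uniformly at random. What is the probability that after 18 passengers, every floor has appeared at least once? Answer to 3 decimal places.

By inclusion–exclusion over which floors are missing,
P(all seen) = Σ_{j=0}^{4} (-1)^j C(4,j)((4-j)/4)^18
= 1.0000 - 0.0226 + 0.0000 - 0.0000 + 0.0000
= 0.9775.

0.977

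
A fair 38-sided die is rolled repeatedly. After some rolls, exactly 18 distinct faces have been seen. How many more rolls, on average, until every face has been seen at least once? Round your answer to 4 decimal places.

With k distinct faces already seen, the next new one takes an expected 38/(38-k) rolls.
Sum over k = 18,...,37: E = 38/20 + 38/19 + 38/18 + ... + 38/2 + 38/1 = 136.71411.

136.7141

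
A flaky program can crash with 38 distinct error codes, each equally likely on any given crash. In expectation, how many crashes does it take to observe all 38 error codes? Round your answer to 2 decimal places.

160.66

After k distinct error codes have appeared, the next crash gives a new one with probability (38-k)/38, so the expected wait for the (k+1)-th is 38/(38-k).
E[T] = 38/38 + 38/37 + 38/36 + ... + 38/2 + 38/1 = 38·H_{38}.
H_{38} = 4.228, so E[T] = 160.660.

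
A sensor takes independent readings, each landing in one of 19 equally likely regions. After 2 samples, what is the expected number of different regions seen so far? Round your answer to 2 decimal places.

For each region, P(seen in 2 samples) = 1 - (18/19)^2 = 0.102.
By linearity of expectation, E[distinct seen] = 19·(1 - (18/19)^2) = 1.947.

1.95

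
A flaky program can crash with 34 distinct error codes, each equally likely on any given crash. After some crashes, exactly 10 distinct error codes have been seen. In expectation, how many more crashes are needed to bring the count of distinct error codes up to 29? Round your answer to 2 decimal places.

With k distinct error codes already seen, the next new one takes an expected 34/(34-k) crashes.
Sum over k = 10,...,28: E = 34/24 + 34/23 + 34/22 + ... + 34/7 + 34/6 = 50.749.

50.75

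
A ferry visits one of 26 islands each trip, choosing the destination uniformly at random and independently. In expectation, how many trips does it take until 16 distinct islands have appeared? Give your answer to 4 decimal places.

24.0617

With k distinct islands already seen, the next new one arrives after an expected 26/(26-k) trips.
Sum over k = 0,...,15: E = 26/26 + 26/25 + 26/24 + ... + 26/12 + 26/11 = 24.06174.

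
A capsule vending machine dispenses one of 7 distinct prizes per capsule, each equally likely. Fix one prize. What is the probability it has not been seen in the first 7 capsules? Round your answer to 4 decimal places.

On each capsule the fixed prize fails to appear with probability 6/7.
P(still missing after 7) = (6/7)^7 = 0.33992.

0.3399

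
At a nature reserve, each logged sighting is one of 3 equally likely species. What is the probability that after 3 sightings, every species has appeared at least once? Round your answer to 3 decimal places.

0.222

By inclusion–exclusion over which species are missing,
P(all seen) = Σ_{j=0}^{3} (-1)^j C(3,j)((3-j)/3)^3
= 1.0000 - 0.8889 + 0.1111 - 0.0000
= 0.2222.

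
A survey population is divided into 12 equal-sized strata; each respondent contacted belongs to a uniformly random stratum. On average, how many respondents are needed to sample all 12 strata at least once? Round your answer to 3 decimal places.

37.239

After k distinct strata have appeared, the next respondent gives a new one with probability (12-k)/12, so the expected wait for the (k+1)-th is 12/(12-k).
E[T] = 12/12 + 12/11 + 12/10 + ... + 12/2 + 12/1 = 12·H_{12}.
H_{12} = 3.1032, so E[T] = 37.2385.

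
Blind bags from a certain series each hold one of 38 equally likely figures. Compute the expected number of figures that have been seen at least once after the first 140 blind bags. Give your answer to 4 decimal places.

37.0915

For each figure, P(seen in 140 blind bags) = 1 - (37/38)^140 = 0.97609.
By linearity of expectation, E[distinct seen] = 38·(1 - (37/38)^140) = 37.09151.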